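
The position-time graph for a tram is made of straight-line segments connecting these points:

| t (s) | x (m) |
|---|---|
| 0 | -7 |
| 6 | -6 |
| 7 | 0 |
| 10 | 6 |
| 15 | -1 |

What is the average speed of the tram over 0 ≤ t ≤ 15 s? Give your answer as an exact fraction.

4/3 m/s

Average speed = (total path length)/(elapsed time); on a piecewise-linear x-t graph the path length is Σ|Δx|.
0–6 s: |Δx| = |-6 − -7| = 1 m
6–7 s: |Δx| = |0 − -6| = 6 m
7–10 s: |Δx| = |6 − 0| = 6 m
10–15 s: |Δx| = |-1 − 6| = 7 m
Total path = 20 m; average speed = 20/15 = 4/3 m/s.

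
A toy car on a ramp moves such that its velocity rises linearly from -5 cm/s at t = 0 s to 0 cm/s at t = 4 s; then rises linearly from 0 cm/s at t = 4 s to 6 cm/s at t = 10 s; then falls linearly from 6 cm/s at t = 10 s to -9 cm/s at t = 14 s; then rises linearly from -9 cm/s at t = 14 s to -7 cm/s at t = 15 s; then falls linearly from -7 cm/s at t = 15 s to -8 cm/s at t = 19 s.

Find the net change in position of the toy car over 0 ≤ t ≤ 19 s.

-36 cm

Net displacement equals the area under the velocity-time graph (areas below the axis count negative).
0–4 s: ½(-5 + 0)(4) = -10 cm
4–10 s: ½(0 + 6)(6) = 18 cm
10–14 s: ½(6 + -9)(4) = -6 cm
14–15 s: ½(-9 + -7)(1) = -8 cm
15–19 s: ½(-7 + -8)(4) = -30 cm
Net displacement = -36 cm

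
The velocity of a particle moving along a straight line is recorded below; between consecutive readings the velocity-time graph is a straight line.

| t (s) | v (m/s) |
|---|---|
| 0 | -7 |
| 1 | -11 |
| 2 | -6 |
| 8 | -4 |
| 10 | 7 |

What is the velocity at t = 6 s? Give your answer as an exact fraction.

On 2–8 s the graph is linear from -6 to -4 m/s: v(6) = -6 + (-4 − -6)·(6 − 2)/(8 − 2) = -14/3 m/s.

-14/3 m/s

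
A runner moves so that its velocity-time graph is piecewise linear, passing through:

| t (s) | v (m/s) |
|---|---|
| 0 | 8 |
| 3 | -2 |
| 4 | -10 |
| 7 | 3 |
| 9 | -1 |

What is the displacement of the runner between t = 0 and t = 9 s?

-5.5 m

Displacement is the signed area under the v-t curve.
0–3 s: ½(8 + -2)(3) = 9 m
3–4 s: ½(-2 + -10)(1) = -6 m
4–7 s: ½(-10 + 3)(3) = -10.5 m
7–9 s: ½(3 + -1)(2) = 2 m
Net displacement = -5.5 m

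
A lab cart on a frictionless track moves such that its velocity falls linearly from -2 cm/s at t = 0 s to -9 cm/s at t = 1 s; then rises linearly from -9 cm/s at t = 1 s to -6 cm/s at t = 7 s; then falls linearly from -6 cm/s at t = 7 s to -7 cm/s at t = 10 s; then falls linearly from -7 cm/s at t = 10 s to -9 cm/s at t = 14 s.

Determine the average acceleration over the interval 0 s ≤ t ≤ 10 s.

-0.5 cm/s²

Average acceleration = Δv/Δt = (-7 − -2)/(10 − 0) = -0.5 cm/s².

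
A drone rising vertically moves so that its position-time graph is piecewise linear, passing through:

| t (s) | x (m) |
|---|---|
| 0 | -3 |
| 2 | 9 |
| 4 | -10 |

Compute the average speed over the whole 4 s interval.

7.75 m/s

Average speed = (total path length)/(elapsed time); on a piecewise-linear x-t graph the path length is Σ|Δx|.
0–2 s: |Δx| = |9 − -3| = 12 m
2–4 s: |Δx| = |-10 − 9| = 19 m
Total path = 31 m; average speed = 31/4 = 7.75 m/s.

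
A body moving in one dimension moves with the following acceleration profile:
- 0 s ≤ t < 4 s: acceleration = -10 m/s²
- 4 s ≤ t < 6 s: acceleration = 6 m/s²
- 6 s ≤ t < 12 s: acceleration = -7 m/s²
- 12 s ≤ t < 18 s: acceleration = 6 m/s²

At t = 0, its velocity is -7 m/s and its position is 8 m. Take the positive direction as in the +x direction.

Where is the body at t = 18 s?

On each constant-a segment, Δv = aΔt and Δx = v₀Δt + ½aΔt²; chain segment to segment.
0–4 s: v starts -7 m/s; Δx = -7·4 + ½·-10·4² = -108 m; v ends -47 m/s.
4–6 s: v starts -47 m/s; Δx = -47·2 + ½·6·2² = -82 m; v ends -35 m/s.
6–12 s: v starts -35 m/s; Δx = -35·6 + ½·-7·6² = -336 m; v ends -77 m/s.
12–18 s: v starts -77 m/s; Δx = -77·6 + ½·6·6² = -354 m; v ends -41 m/s.
x(18) = 8 + Σ Δx = -872 m.

-872 m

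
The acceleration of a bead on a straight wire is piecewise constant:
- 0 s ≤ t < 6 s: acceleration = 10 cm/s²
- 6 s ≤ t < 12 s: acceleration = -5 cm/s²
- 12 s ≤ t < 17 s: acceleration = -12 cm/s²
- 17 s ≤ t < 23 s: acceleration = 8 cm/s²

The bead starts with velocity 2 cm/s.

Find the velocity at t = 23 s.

Δv equals the area under the a-t graph; then v = v₀ + Δv.
0–6 s: 10 × 6 = 60 cm/s
6–12 s: -5 × 6 = -30 cm/s
12–17 s: -12 × 5 = -60 cm/s
17–23 s: 8 × 6 = 48 cm/s
Δv = 18 cm/s, so v(23) = 2 + (18) = 20 cm/s.

20 cm/s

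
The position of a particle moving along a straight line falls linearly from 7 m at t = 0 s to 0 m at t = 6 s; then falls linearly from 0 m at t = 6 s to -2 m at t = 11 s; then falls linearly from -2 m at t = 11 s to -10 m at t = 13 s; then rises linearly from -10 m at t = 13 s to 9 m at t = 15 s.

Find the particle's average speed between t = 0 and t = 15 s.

Average speed = (total path length)/(elapsed time); on a piecewise-linear x-t graph the path length is Σ|Δx|.
0–6 s: |Δx| = |0 − 7| = 7 m
6–11 s: |Δx| = |-2 − 0| = 2 m
11–13 s: |Δx| = |-10 − -2| = 8 m
13–15 s: |Δx| = |9 − -10| = 19 m
Total path = 36 m; average speed = 36/15 = 2.4 m/s.

2.4 m/s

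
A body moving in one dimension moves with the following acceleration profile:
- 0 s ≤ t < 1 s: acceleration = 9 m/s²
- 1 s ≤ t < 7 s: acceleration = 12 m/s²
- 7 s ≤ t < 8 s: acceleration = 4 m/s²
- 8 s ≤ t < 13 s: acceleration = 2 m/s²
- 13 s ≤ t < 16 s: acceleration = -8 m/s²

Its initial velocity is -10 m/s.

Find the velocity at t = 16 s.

Δv equals the area under the a-t graph; then v = v₀ + Δv.
0–1 s: 9 × 1 = 9 m/s
1–7 s: 12 × 6 = 72 m/s
7–8 s: 4 × 1 = 4 m/s
8–13 s: 2 × 5 = 10 m/s
13–16 s: -8 × 3 = -24 m/s
Δv = 71 m/s, so v(16) = -10 + (71) = 61 m/s.

61 m/s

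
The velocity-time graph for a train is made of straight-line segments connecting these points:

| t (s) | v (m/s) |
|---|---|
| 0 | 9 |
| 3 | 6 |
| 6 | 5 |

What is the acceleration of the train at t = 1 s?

-1 m/s²

Acceleration is the slope of the v-t graph on 0–3 s: (6 − 9)/(3 − 0) = -1 m/s².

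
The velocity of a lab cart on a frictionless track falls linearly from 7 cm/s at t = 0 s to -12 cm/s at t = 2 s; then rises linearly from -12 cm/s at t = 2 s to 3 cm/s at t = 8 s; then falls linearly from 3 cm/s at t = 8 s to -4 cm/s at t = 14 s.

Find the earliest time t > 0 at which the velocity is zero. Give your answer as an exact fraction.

t = 14/19 s

v changes sign on 0–2 s (from 7 to -12); the graph is linear there, so v = 0 at t = 0 + (-7)·(2 − 0)/(-12 − 7) = 14/19 s.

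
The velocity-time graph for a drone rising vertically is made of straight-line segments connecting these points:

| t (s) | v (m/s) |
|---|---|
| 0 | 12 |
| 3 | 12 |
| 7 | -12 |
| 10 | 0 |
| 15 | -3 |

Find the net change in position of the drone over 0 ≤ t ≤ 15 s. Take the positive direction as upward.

Net displacement equals the area under the velocity-time graph (areas below the axis count negative).
0–3 s: 12 × 3 = 36 m
3–7 s: ½(12 + -12)(4) = 0 m
7–10 s: ½(-12 + 0)(3) = -18 m
10–15 s: ½(0 + -3)(5) = -7.5 m
Net displacement = 10.5 m

10.5 m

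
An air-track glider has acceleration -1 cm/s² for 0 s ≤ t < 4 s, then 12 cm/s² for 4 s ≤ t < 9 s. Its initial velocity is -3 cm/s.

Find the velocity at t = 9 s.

53 cm/s

Δv equals the area under the a-t graph; then v = v₀ + Δv.
0–4 s: -1 × 4 = -4 cm/s
4–9 s: 12 × 5 = 60 cm/s
Δv = 56 cm/s, so v(9) = -3 + (56) = 53 cm/s.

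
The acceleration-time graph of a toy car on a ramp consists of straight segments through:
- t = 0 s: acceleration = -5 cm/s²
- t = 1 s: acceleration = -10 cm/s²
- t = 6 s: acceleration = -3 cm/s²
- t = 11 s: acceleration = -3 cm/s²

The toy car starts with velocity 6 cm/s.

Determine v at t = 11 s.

-49 cm/s

Δv equals the area under the a-t graph; then v = v₀ + Δv.
0–1 s: ½(-5 + -10)(1) = -7.5 cm/s
1–6 s: ½(-10 + -3)(5) = -32.5 cm/s
6–11 s: -3 × 5 = -15 cm/s
Δv = -55 cm/s, so v(11) = 6 + (-55) = -49 cm/s.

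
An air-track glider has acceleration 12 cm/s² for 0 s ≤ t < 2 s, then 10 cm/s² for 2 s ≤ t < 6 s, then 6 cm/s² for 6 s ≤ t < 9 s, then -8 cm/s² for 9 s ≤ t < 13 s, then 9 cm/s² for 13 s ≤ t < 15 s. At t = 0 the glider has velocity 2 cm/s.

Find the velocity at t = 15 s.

Δv equals the area under the a-t graph; then v = v₀ + Δv.
0–2 s: 12 × 2 = 24 cm/s
2–6 s: 10 × 4 = 40 cm/s
6–9 s: 6 × 3 = 18 cm/s
9–13 s: -8 × 4 = -32 cm/s
13–15 s: 9 × 2 = 18 cm/s
Δv = 68 cm/s, so v(15) = 2 + (68) = 70 cm/s.

70 cm/s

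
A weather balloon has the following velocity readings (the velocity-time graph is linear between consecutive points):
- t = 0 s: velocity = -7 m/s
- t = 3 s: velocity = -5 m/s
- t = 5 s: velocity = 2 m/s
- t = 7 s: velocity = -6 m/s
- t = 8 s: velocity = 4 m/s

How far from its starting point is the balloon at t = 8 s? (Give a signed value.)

Displacement is the signed area under the v-t curve.
0–3 s: ½(-7 + -5)(3) = -18 m
3–5 s: ½(-5 + 2)(2) = -3 m
5–7 s: ½(2 + -6)(2) = -4 m
7–8 s: ½(-6 + 4)(1) = -1 m
Net displacement = -26 m

-26 m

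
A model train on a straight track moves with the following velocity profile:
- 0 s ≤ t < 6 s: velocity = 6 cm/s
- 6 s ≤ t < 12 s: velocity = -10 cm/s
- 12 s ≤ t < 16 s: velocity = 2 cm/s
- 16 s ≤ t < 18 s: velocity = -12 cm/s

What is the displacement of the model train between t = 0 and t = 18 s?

Displacement is the signed area under the v-t curve.
0–6 s: 6 × 6 = 36 cm
6–12 s: -10 × 6 = -60 cm
12–16 s: 2 × 4 = 8 cm
16–18 s: -12 × 2 = -24 cm
Net displacement = -40 cm

-40 cm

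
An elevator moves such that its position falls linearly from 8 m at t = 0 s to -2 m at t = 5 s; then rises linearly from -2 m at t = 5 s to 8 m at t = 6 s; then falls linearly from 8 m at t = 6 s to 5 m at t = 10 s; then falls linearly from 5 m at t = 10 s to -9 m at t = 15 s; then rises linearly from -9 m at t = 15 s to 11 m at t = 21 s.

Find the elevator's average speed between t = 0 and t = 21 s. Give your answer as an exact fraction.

Average speed = (total path length)/(elapsed time); on a piecewise-linear x-t graph the path length is Σ|Δx|.
0–5 s: |Δx| = |-2 − 8| = 10 m
5–6 s: |Δx| = |8 − -2| = 10 m
6–10 s: |Δx| = |5 − 8| = 3 m
10–15 s: |Δx| = |-9 − 5| = 14 m
15–21 s: |Δx| = |11 − -9| = 20 m
Total path = 57 m; average speed = 57/21 = 19/7 m/s.

19/7 m/s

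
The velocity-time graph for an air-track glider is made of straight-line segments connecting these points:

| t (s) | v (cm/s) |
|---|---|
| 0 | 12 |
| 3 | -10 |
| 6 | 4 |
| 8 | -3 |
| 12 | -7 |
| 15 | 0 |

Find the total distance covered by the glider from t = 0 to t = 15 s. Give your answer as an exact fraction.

Total distance travelled is ∫|v| dt — sum the magnitudes of each area piece.
0–3 s: v = 0 at t = 18/11 s; triangle areas 108/11 + 75/11 = 183/11 cm
3–6 s: v = 0 at t = 36/7 s; triangle areas 75/7 + 12/7 = 87/7 cm
6–8 s: v = 0 at t = 50/7 s; triangle areas 16/7 + 9/7 = 25/7 cm
8–12 s: |½(-3 + -7)(4)| = 20 cm
12–15 s: |½(-7 + 0)(3)| = 10.5 cm
Total distance = 1389/22 cm

1389/22 cm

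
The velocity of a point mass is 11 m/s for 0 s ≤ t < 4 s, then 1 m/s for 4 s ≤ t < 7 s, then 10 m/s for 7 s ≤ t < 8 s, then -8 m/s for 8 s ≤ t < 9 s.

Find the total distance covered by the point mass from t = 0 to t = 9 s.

Total distance travelled is ∫|v| dt — sum the magnitudes of each area piece.
0–4 s: |11| × 4 = 44 m
4–7 s: |1| × 3 = 3 m
7–8 s: |10| × 1 = 10 m
8–9 s: |-8| × 1 = 8 m
Total distance = 65 m

65 m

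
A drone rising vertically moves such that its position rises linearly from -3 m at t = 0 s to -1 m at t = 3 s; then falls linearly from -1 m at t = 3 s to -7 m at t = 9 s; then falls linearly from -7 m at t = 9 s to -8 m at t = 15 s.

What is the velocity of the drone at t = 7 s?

Velocity is the slope of the x-t graph on 3–9 s: (-7 − -1)/(9 − 3) = -1 m/s.

-1 m/s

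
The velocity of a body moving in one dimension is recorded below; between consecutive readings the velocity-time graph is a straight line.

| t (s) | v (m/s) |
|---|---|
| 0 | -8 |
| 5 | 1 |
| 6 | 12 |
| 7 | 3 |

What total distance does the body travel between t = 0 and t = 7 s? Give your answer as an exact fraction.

577/18 m

Distance (not displacement) is the total path length: add the absolute areas under v-t.
0–5 s: v = 0 at t = 40/9 s; triangle areas 160/9 + 5/18 = 325/18 m
5–6 s: |½(1 + 12)(1)| = 6.5 m
6–7 s: |½(12 + 3)(1)| = 7.5 m
Total distance = 577/18 m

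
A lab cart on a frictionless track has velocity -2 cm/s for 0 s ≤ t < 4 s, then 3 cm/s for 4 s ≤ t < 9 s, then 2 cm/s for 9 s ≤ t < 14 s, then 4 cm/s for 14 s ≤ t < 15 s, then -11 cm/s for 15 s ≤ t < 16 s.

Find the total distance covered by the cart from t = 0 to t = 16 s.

Distance (not displacement) is the total path length: add the absolute areas under v-t.
0–4 s: |-2| × 4 = 8 cm
4–9 s: |3| × 5 = 15 cm
9–14 s: |2| × 5 = 10 cm
14–15 s: |4| × 1 = 4 cm
15–16 s: |-11| × 1 = 11 cm
Total distance = 48 cm

48 cm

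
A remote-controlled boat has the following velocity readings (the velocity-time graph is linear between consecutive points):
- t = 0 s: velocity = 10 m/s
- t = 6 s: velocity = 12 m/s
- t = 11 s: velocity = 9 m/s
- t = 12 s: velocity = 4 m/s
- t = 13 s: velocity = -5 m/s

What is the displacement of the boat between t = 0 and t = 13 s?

124.5 m

Displacement is the signed area under the v-t curve.
0–6 s: ½(10 + 12)(6) = 66 m
6–11 s: ½(12 + 9)(5) = 52.5 m
11–12 s: ½(9 + 4)(1) = 6.5 m
12–13 s: ½(4 + -5)(1) = -0.5 m
Net displacement = 124.5 m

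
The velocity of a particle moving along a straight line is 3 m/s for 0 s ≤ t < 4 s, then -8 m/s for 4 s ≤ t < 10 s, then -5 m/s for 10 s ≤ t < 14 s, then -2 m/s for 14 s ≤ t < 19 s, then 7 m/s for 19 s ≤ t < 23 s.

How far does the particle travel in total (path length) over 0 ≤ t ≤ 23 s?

118 m

Distance (not displacement) is the total path length: add the absolute areas under v-t.
0–4 s: |3| × 4 = 12 m
4–10 s: |-8| × 6 = 48 m
10–14 s: |-5| × 4 = 20 m
14–19 s: |-2| × 5 = 10 m
19–23 s: |7| × 4 = 28 m
Total distance = 118 m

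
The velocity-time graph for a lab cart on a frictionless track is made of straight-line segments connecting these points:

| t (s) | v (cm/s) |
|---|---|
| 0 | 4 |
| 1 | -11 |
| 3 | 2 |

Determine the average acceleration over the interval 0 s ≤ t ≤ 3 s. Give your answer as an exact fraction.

-2/3 cm/s²

Average acceleration = Δv/Δt = (2 − 4)/(3 − 0) = -2/3 cm/s².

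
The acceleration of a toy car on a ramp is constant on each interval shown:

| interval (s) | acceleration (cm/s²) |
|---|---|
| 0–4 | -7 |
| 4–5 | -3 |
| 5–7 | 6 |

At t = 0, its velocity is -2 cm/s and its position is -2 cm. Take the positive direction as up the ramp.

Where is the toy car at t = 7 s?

On each constant-a segment, Δv = aΔt and Δx = v₀Δt + ½aΔt²; chain segment to segment.
0–4 s: v starts -2 cm/s; Δx = -2·4 + ½·-7·4² = -64 cm; v ends -30 cm/s.
4–5 s: v starts -30 cm/s; Δx = -30·1 + ½·-3·1² = -31.5 cm; v ends -33 cm/s.
5–7 s: v starts -33 cm/s; Δx = -33·2 + ½·6·2² = -54 cm; v ends -21 cm/s.
x(7) = -2 + Σ Δx = -151.5 cm.

-151.5 cm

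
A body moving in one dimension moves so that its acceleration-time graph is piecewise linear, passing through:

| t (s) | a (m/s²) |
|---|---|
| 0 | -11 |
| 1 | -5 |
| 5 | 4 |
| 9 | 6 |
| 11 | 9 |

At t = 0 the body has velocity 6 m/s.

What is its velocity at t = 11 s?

31 m/s

Δv equals the area under the a-t graph; then v = v₀ + Δv.
0–1 s: ½(-11 + -5)(1) = -8 m/s
1–5 s: ½(-5 + 4)(4) = -2 m/s
5–9 s: ½(4 + 6)(4) = 20 m/s
9–11 s: ½(6 + 9)(2) = 15 m/s
Δv = 25 m/s, so v(11) = 6 + (25) = 31 m/s.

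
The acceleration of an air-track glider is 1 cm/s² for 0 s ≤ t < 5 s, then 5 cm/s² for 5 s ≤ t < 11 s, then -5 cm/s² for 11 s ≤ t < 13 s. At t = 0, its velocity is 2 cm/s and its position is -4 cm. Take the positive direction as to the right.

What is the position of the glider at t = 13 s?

On each constant-a segment, Δv = aΔt and Δx = v₀Δt + ½aΔt²; chain segment to segment.
0–5 s: v starts 2 cm/s; Δx = 2·5 + ½·1·5² = 22.5 cm; v ends 7 cm/s.
5–11 s: v starts 7 cm/s; Δx = 7·6 + ½·5·6² = 132 cm; v ends 37 cm/s.
11–13 s: v starts 37 cm/s; Δx = 37·2 + ½·-5·2² = 64 cm; v ends 27 cm/s.
x(13) = -4 + Σ Δx = 214.5 cm.

214.5 cm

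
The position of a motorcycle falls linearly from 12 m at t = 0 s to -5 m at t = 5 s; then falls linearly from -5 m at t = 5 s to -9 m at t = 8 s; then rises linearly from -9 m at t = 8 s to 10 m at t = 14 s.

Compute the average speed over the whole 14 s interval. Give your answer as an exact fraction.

Average speed = (total path length)/(elapsed time); on a piecewise-linear x-t graph the path length is Σ|Δx|.
0–5 s: |Δx| = |-5 − 12| = 17 m
5–8 s: |Δx| = |-9 − -5| = 4 m
8–14 s: |Δx| = |10 − -9| = 19 m
Total path = 40 m; average speed = 40/14 = 20/7 m/s.

20/7 m/s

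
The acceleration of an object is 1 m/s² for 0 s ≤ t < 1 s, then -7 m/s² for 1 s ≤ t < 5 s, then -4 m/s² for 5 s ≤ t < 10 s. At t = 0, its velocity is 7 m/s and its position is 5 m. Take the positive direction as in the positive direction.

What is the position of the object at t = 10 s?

On each constant-a segment, Δv = aΔt and Δx = v₀Δt + ½aΔt²; chain segment to segment.
0–1 s: v starts 7 m/s; Δx = 7·1 + ½·1·1² = 7.5 m; v ends 8 m/s.
1–5 s: v starts 8 m/s; Δx = 8·4 + ½·-7·4² = -24 m; v ends -20 m/s.
5–10 s: v starts -20 m/s; Δx = -20·5 + ½·-4·5² = -150 m; v ends -40 m/s.
x(10) = 5 + Σ Δx = -161.5 m.

-161.5 m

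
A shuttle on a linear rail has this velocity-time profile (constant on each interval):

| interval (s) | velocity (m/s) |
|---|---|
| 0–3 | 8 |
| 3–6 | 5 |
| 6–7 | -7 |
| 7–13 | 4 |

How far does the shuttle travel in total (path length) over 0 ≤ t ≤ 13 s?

70 m

Total distance travelled is ∫|v| dt — sum the magnitudes of each area piece.
0–3 s: |8| × 3 = 24 m
3–6 s: |5| × 3 = 15 m
6–7 s: |-7| × 1 = 7 m
7–13 s: |4| × 6 = 24 m
Total distance = 70 m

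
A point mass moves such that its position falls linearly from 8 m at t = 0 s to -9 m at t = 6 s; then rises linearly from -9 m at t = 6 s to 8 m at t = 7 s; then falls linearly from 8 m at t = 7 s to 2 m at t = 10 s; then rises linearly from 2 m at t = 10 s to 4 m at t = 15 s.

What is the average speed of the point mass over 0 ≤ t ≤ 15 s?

2.8 m/s

Average speed = (total path length)/(elapsed time); on a piecewise-linear x-t graph the path length is Σ|Δx|.
0–6 s: |Δx| = |-9 − 8| = 17 m
6–7 s: |Δx| = |8 − -9| = 17 m
7–10 s: |Δx| = |2 − 8| = 6 m
10–15 s: |Δx| = |4 − 2| = 2 m
Total path = 42 m; average speed = 42/15 = 2.8 m/s.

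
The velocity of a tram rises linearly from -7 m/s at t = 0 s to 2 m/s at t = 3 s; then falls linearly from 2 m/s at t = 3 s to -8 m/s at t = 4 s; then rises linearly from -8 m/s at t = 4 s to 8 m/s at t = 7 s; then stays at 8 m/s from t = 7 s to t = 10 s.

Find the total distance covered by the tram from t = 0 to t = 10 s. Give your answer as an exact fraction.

Distance (not displacement) is the total path length: add the absolute areas under v-t.
0–3 s: v = 0 at t = 7/3 s; triangle areas 49/6 + 2/3 = 53/6 m
3–4 s: v = 0 at t = 3.2 s; triangle areas 0.2 + 3.2 = 3.4 m
4–7 s: v = 0 at t = 5.5 s; triangle areas 6 + 6 = 12 m
7–10 s: |8| × 3 = 24 m
Total distance = 1447/30 m

1447/30 m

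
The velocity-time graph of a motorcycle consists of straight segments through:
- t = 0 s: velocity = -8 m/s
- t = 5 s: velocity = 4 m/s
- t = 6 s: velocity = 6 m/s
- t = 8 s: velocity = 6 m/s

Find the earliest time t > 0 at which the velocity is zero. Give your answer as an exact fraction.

v changes sign on 0–5 s (from -8 to 4); the graph is linear there, so v = 0 at t = 0 + (8)·(5 − 0)/(4 − -8) = 10/3 s.

t = 10/3 s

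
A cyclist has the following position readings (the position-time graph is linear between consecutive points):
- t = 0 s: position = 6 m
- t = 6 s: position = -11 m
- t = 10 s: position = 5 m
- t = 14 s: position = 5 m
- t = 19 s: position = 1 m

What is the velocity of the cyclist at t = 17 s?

-0.8 m/s

Velocity is the slope of the x-t graph on 14–19 s: (1 − 5)/(19 − 14) = -0.8 m/s.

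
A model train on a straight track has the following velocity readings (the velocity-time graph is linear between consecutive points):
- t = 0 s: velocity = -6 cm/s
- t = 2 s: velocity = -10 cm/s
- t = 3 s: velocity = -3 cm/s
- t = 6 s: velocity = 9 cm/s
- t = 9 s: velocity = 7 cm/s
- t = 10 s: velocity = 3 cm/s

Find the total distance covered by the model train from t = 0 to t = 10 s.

62.75 cm

Distance (not displacement) is the total path length: add the absolute areas under v-t.
0–2 s: |½(-6 + -10)(2)| = 16 cm
2–3 s: |½(-10 + -3)(1)| = 6.5 cm
3–6 s: v = 0 at t = 3.75 s; triangle areas 1.125 + 10.125 = 11.25 cm
6–9 s: |½(9 + 7)(3)| = 24 cm
9–10 s: |½(7 + 3)(1)| = 5 cm
Total distance = 62.75 cm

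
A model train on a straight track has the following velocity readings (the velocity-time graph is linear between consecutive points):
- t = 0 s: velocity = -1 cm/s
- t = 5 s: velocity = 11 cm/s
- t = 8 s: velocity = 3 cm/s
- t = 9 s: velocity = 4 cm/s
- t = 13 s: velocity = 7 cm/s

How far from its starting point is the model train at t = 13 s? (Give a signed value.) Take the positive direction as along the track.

Net displacement equals the area under the velocity-time graph (areas below the axis count negative).
0–5 s: ½(-1 + 11)(5) = 25 cm
5–8 s: ½(11 + 3)(3) = 21 cm
8–9 s: ½(3 + 4)(1) = 3.5 cm
9–13 s: ½(4 + 7)(4) = 22 cm
Net displacement = 71.5 cm

71.5 cm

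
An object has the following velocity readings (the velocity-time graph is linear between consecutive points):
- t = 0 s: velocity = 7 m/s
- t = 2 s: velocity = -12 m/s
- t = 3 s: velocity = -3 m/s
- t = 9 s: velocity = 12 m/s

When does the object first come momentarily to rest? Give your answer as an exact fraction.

t = 14/19 s

v changes sign on 0–2 s (from 7 to -12); the graph is linear there, so v = 0 at t = 0 + (-7)·(2 − 0)/(-12 − 7) = 14/19 s.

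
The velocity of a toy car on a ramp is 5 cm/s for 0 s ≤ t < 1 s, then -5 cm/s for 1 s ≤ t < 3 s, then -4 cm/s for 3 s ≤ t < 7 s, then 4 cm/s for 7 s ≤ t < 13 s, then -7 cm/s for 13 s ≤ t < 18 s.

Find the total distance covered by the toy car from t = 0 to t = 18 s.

Distance (not displacement) is the total path length: add the absolute areas under v-t.
0–1 s: |5| × 1 = 5 cm
1–3 s: |-5| × 2 = 10 cm
3–7 s: |-4| × 4 = 16 cm
7–13 s: |4| × 6 = 24 cm
13–18 s: |-7| × 5 = 35 cm
Total distance = 90 cm

90 cm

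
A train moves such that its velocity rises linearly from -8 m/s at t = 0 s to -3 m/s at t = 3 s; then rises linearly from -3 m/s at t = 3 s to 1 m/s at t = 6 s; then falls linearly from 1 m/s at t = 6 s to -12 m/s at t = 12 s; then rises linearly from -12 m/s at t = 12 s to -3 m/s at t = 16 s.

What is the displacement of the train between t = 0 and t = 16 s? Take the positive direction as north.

Net displacement equals the area under the velocity-time graph (areas below the axis count negative).
0–3 s: ½(-8 + -3)(3) = -16.5 m
3–6 s: ½(-3 + 1)(3) = -3 m
6–12 s: ½(1 + -12)(6) = -33 m
12–16 s: ½(-12 + -3)(4) = -30 m
Net displacement = -82.5 m

-82.5 m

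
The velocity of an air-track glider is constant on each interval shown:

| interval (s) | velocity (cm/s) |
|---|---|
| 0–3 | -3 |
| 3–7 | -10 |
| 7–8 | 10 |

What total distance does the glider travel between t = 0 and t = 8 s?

Total distance travelled is ∫|v| dt — sum the magnitudes of each area piece.
0–3 s: |-3| × 3 = 9 cm
3–7 s: |-10| × 4 = 40 cm
7–8 s: |10| × 1 = 10 cm
Total distance = 59 cm

59 cm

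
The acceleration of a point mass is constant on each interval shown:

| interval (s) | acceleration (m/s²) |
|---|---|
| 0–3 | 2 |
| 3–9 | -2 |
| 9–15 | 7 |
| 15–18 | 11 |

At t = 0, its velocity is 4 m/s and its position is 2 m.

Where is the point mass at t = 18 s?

330.5 m

On each constant-a segment, Δv = aΔt and Δx = v₀Δt + ½aΔt²; chain segment to segment.
0–3 s: v starts 4 m/s; Δx = 4·3 + ½·2·3² = 21 m; v ends 10 m/s.
3–9 s: v starts 10 m/s; Δx = 10·6 + ½·-2·6² = 24 m; v ends -2 m/s.
9–15 s: v starts -2 m/s; Δx = -2·6 + ½·7·6² = 114 m; v ends 40 m/s.
15–18 s: v starts 40 m/s; Δx = 40·3 + ½·11·3² = 169.5 m; v ends 73 m/s.
x(18) = 2 + Σ Δx = 330.5 m.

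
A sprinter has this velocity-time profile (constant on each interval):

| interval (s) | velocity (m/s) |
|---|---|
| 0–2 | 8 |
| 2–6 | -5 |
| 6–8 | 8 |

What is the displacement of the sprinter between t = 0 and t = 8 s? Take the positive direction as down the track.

12 m

Net displacement equals the area under the velocity-time graph (areas below the axis count negative).
0–2 s: 8 × 2 = 16 m
2–6 s: -5 × 4 = -20 m
6–8 s: 8 × 2 = 16 m
Net displacement = 12 m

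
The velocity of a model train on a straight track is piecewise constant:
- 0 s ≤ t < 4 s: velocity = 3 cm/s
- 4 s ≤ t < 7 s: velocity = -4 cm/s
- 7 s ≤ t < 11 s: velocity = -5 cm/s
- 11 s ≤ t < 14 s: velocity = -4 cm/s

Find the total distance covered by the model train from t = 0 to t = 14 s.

56 cm

Total distance travelled is ∫|v| dt — sum the magnitudes of each area piece.
0–4 s: |3| × 4 = 12 cm
4–7 s: |-4| × 3 = 12 cm
7–11 s: |-5| × 4 = 20 cm
11–14 s: |-4| × 3 = 12 cm
Total distance = 56 cm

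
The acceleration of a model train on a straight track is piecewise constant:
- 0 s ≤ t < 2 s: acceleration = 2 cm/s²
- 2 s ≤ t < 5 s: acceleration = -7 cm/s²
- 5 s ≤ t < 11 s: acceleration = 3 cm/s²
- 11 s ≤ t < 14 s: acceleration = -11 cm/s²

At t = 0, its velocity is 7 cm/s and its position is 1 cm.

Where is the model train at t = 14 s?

-11 cm

On each constant-a segment, Δv = aΔt and Δx = v₀Δt + ½aΔt²; chain segment to segment.
0–2 s: v starts 7 cm/s; Δx = 7·2 + ½·2·2² = 18 cm; v ends 11 cm/s.
2–5 s: v starts 11 cm/s; Δx = 11·3 + ½·-7·3² = 1.5 cm; v ends -10 cm/s.
5–11 s: v starts -10 cm/s; Δx = -10·6 + ½·3·6² = -6 cm; v ends 8 cm/s.
11–14 s: v starts 8 cm/s; Δx = 8·3 + ½·-11·3² = -25.5 cm; v ends -25 cm/s.
x(14) = 1 + Σ Δx = -11 cm.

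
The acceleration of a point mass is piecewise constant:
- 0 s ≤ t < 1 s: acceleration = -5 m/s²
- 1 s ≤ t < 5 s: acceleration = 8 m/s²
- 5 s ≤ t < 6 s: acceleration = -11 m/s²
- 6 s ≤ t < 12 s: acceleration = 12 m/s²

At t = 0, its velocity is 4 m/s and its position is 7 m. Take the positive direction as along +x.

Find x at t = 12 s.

430 m

On each constant-a segment, Δv = aΔt and Δx = v₀Δt + ½aΔt²; chain segment to segment.
0–1 s: v starts 4 m/s; Δx = 4·1 + ½·-5·1² = 1.5 m; v ends -1 m/s.
1–5 s: v starts -1 m/s; Δx = -1·4 + ½·8·4² = 60 m; v ends 31 m/s.
5–6 s: v starts 31 m/s; Δx = 31·1 + ½·-11·1² = 25.5 m; v ends 20 m/s.
6–12 s: v starts 20 m/s; Δx = 20·6 + ½·12·6² = 336 m; v ends 92 m/s.
x(12) = 7 + Σ Δx = 430 m.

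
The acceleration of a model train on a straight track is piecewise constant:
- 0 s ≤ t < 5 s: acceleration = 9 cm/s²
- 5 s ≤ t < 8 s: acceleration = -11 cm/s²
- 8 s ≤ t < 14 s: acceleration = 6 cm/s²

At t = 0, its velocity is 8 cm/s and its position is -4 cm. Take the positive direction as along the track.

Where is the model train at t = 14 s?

486 cm

On each constant-a segment, Δv = aΔt and Δx = v₀Δt + ½aΔt²; chain segment to segment.
0–5 s: v starts 8 cm/s; Δx = 8·5 + ½·9·5² = 152.5 cm; v ends 53 cm/s.
5–8 s: v starts 53 cm/s; Δx = 53·3 + ½·-11·3² = 109.5 cm; v ends 20 cm/s.
8–14 s: v starts 20 cm/s; Δx = 20·6 + ½·6·6² = 228 cm; v ends 56 cm/s.
x(14) = -4 + Σ Δx = 486 cm.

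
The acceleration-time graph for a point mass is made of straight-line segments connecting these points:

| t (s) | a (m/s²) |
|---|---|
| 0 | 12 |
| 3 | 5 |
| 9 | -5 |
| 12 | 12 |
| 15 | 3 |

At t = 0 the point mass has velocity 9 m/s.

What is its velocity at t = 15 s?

67.5 m/s

Δv equals the area under the a-t graph; then v = v₀ + Δv.
0–3 s: ½(12 + 5)(3) = 25.5 m/s
3–9 s: ½(5 + -5)(6) = 0 m/s
9–12 s: ½(-5 + 12)(3) = 10.5 m/s
12–15 s: ½(12 + 3)(3) = 22.5 m/s
Δv = 58.5 m/s, so v(15) = 9 + (58.5) = 67.5 m/s.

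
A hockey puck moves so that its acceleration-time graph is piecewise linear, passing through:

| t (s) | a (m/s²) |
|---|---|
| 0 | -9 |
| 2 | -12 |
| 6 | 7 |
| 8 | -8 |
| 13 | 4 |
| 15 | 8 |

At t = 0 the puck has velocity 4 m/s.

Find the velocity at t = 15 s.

-26 m/s

Δv equals the area under the a-t graph; then v = v₀ + Δv.
0–2 s: ½(-9 + -12)(2) = -21 m/s
2–6 s: ½(-12 + 7)(4) = -10 m/s
6–8 s: ½(7 + -8)(2) = -1 m/s
8–13 s: ½(-8 + 4)(5) = -10 m/s
13–15 s: ½(4 + 8)(2) = 12 m/s
Δv = -30 m/s, so v(15) = 4 + (-30) = -26 m/s.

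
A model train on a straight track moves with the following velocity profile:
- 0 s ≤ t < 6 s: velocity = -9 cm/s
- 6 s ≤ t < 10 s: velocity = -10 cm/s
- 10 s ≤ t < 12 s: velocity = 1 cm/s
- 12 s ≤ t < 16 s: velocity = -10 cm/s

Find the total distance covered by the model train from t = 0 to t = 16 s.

136 cm

Total distance travelled is ∫|v| dt — sum the magnitudes of each area piece.
0–6 s: |-9| × 6 = 54 cm
6–10 s: |-10| × 4 = 40 cm
10–12 s: |1| × 2 = 2 cm
12–16 s: |-10| × 4 = 40 cm
Total distance = 136 cm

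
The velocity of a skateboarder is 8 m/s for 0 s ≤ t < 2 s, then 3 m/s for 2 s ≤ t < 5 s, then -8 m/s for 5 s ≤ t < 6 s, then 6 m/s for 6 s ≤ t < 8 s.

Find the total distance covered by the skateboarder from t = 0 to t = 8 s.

Distance (not displacement) is the total path length: add the absolute areas under v-t.
0–2 s: |8| × 2 = 16 m
2–5 s: |3| × 3 = 9 m
5–6 s: |-8| × 1 = 8 m
6–8 s: |6| × 2 = 12 m
Total distance = 45 m

45 m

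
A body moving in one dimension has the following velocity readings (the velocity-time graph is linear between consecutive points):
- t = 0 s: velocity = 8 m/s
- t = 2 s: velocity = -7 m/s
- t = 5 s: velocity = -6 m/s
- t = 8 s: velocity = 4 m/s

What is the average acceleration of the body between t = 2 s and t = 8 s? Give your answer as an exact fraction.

Average acceleration = Δv/Δt = (4 − -7)/(8 − 2) = 11/6 m/s².

11/6 m/s²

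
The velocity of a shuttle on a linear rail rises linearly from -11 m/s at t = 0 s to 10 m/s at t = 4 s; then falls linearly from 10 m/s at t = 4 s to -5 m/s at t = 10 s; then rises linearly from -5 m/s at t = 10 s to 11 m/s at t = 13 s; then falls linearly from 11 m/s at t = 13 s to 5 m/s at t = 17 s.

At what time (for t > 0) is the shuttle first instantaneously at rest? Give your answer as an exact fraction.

v changes sign on 0–4 s (from -11 to 10); the graph is linear there, so v = 0 at t = 0 + (11)·(4 − 0)/(10 − -11) = 44/21 s.

t = 44/21 s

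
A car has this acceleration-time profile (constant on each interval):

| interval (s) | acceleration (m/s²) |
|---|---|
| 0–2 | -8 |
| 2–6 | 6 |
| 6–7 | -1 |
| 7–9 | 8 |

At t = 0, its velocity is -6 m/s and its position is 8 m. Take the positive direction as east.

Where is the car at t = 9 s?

-40.5 m

On each constant-a segment, Δv = aΔt and Δx = v₀Δt + ½aΔt²; chain segment to segment.
0–2 s: v starts -6 m/s; Δx = -6·2 + ½·-8·2² = -28 m; v ends -22 m/s.
2–6 s: v starts -22 m/s; Δx = -22·4 + ½·6·4² = -40 m; v ends 2 m/s.
6–7 s: v starts 2 m/s; Δx = 2·1 + ½·-1·1² = 1.5 m; v ends 1 m/s.
7–9 s: v starts 1 m/s; Δx = 1·2 + ½·8·2² = 18 m; v ends 17 m/s.
x(9) = 8 + Σ Δx = -40.5 m.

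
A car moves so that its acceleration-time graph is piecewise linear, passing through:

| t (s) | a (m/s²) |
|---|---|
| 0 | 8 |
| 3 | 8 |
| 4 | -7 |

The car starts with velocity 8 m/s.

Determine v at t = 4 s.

Δv equals the area under the a-t graph; then v = v₀ + Δv.
0–3 s: 8 × 3 = 24 m/s
3–4 s: ½(8 + -7)(1) = 0.5 m/s
Δv = 24.5 m/s, so v(4) = 8 + (24.5) = 32.5 m/s.

32.5 m/s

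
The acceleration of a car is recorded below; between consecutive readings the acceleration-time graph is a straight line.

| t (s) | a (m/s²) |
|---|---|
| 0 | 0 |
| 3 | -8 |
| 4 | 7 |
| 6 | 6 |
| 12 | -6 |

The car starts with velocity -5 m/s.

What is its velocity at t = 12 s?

Δv equals the area under the a-t graph; then v = v₀ + Δv.
0–3 s: ½(0 + -8)(3) = -12 m/s
3–4 s: ½(-8 + 7)(1) = -0.5 m/s
4–6 s: ½(7 + 6)(2) = 13 m/s
6–12 s: ½(6 + -6)(6) = 0 m/s
Δv = 0.5 m/s, so v(12) = -5 + (0.5) = -4.5 m/s.

-4.5 m/s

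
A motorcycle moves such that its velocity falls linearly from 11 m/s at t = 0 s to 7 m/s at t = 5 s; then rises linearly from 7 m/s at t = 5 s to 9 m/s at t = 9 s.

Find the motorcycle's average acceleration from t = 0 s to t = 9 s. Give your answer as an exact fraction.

Average acceleration = Δv/Δt = (9 − 11)/(9 − 0) = -2/9 m/s².

-2/9 m/s²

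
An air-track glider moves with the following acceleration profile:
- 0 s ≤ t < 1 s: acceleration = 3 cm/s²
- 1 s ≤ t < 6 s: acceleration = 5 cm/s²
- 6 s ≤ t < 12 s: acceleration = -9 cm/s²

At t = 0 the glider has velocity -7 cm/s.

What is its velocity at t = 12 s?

Δv equals the area under the a-t graph; then v = v₀ + Δv.
0–1 s: 3 × 1 = 3 cm/s
1–6 s: 5 × 5 = 25 cm/s
6–12 s: -9 × 6 = -54 cm/s
Δv = -26 cm/s, so v(12) = -7 + (-26) = -33 cm/s.

-33 cm/s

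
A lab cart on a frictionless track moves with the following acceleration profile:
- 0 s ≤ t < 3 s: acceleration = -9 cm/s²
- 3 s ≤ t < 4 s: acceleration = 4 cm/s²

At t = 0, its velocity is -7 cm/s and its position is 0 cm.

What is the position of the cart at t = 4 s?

-93.5 cm

On each constant-a segment, Δv = aΔt and Δx = v₀Δt + ½aΔt²; chain segment to segment.
0–3 s: v starts -7 cm/s; Δx = -7·3 + ½·-9·3² = -61.5 cm; v ends -34 cm/s.
3–4 s: v starts -34 cm/s; Δx = -34·1 + ½·4·1² = -32 cm; v ends -30 cm/s.
x(4) = 0 + Σ Δx = -93.5 cm.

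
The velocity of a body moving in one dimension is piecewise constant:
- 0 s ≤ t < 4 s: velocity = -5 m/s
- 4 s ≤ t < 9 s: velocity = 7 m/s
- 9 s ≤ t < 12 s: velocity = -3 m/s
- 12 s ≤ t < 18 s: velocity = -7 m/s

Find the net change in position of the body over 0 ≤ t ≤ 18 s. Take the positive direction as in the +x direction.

Net displacement equals the area under the velocity-time graph (areas below the axis count negative).
0–4 s: -5 × 4 = -20 m
4–9 s: 7 × 5 = 35 m
9–12 s: -3 × 3 = -9 m
12–18 s: -7 × 6 = -42 m
Net displacement = -36 m

-36 m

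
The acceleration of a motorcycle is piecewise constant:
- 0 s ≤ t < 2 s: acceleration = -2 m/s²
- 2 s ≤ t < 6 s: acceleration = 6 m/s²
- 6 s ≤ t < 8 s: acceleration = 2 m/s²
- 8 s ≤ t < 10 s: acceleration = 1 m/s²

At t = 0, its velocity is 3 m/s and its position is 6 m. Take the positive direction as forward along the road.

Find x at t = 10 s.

158 m

On each constant-a segment, Δv = aΔt and Δx = v₀Δt + ½aΔt²; chain segment to segment.
0–2 s: v starts 3 m/s; Δx = 3·2 + ½·-2·2² = 2 m; v ends -1 m/s.
2–6 s: v starts -1 m/s; Δx = -1·4 + ½·6·4² = 44 m; v ends 23 m/s.
6–8 s: v starts 23 m/s; Δx = 23·2 + ½·2·2² = 50 m; v ends 27 m/s.
8–10 s: v starts 27 m/s; Δx = 27·2 + ½·1·2² = 56 m; v ends 29 m/s.
x(10) = 6 + Σ Δx = 158 m.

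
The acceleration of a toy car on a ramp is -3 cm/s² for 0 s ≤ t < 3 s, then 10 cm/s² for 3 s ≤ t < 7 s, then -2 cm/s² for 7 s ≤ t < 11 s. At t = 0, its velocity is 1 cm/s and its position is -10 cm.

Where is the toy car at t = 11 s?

On each constant-a segment, Δv = aΔt and Δx = v₀Δt + ½aΔt²; chain segment to segment.
0–3 s: v starts 1 cm/s; Δx = 1·3 + ½·-3·3² = -10.5 cm; v ends -8 cm/s.
3–7 s: v starts -8 cm/s; Δx = -8·4 + ½·10·4² = 48 cm; v ends 32 cm/s.
7–11 s: v starts 32 cm/s; Δx = 32·4 + ½·-2·4² = 112 cm; v ends 24 cm/s.
x(11) = -10 + Σ Δx = 139.5 cm.

139.5 cm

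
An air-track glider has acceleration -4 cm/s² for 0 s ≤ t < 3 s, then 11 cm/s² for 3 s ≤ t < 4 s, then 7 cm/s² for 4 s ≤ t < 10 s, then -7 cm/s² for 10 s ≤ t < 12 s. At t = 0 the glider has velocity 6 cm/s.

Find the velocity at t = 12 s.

Δv equals the area under the a-t graph; then v = v₀ + Δv.
0–3 s: -4 × 3 = -12 cm/s
3–4 s: 11 × 1 = 11 cm/s
4–10 s: 7 × 6 = 42 cm/s
10–12 s: -7 × 2 = -14 cm/s
Δv = 27 cm/s, so v(12) = 6 + (27) = 33 cm/s.

33 cm/s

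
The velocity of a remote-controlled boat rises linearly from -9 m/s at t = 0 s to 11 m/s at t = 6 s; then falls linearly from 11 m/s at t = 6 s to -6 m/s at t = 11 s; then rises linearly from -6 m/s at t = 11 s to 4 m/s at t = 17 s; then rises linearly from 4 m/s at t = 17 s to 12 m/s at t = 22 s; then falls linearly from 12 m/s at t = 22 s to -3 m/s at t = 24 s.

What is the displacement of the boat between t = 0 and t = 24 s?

Net displacement equals the area under the velocity-time graph (areas below the axis count negative).
0–6 s: ½(-9 + 11)(6) = 6 m
6–11 s: ½(11 + -6)(5) = 12.5 m
11–17 s: ½(-6 + 4)(6) = -6 m
17–22 s: ½(4 + 12)(5) = 40 m
22–24 s: ½(12 + -3)(2) = 9 m
Net displacement = 61.5 m

61.5 m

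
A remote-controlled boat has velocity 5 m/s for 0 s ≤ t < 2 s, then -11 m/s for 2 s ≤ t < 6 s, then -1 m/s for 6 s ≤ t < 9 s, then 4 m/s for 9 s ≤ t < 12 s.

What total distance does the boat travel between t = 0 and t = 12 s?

Distance (not displacement) is the total path length: add the absolute areas under v-t.
0–2 s: |5| × 2 = 10 m
2–6 s: |-11| × 4 = 44 m
6–9 s: |-1| × 3 = 3 m
9–12 s: |4| × 3 = 12 m
Total distance = 69 m

69 m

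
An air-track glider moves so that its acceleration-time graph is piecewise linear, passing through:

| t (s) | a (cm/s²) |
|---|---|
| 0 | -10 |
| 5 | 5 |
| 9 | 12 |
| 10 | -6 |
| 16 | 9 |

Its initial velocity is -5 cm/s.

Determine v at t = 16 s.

Δv equals the area under the a-t graph; then v = v₀ + Δv.
0–5 s: ½(-10 + 5)(5) = -12.5 cm/s
5–9 s: ½(5 + 12)(4) = 34 cm/s
9–10 s: ½(12 + -6)(1) = 3 cm/s
10–16 s: ½(-6 + 9)(6) = 9 cm/s
Δv = 33.5 cm/s, so v(16) = -5 + (33.5) = 28.5 cm/s.

28.5 cm/s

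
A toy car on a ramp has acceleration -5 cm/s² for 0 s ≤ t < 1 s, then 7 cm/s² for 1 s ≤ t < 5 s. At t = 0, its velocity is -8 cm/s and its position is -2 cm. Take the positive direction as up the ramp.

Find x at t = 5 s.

On each constant-a segment, Δv = aΔt and Δx = v₀Δt + ½aΔt²; chain segment to segment.
0–1 s: v starts -8 cm/s; Δx = -8·1 + ½·-5·1² = -10.5 cm; v ends -13 cm/s.
1–5 s: v starts -13 cm/s; Δx = -13·4 + ½·7·4² = 4 cm; v ends 15 cm/s.
x(5) = -2 + Σ Δx = -8.5 cm.

-8.5 cm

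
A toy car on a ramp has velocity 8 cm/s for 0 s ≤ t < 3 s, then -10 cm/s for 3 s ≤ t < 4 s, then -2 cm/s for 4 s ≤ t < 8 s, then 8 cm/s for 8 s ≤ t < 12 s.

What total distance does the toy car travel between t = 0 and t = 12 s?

74 cm

Total distance travelled is ∫|v| dt — sum the magnitudes of each area piece.
0–3 s: |8| × 3 = 24 cm
3–4 s: |-10| × 1 = 10 cm
4–8 s: |-2| × 4 = 8 cm
8–12 s: |8| × 4 = 32 cm
Total distance = 74 cm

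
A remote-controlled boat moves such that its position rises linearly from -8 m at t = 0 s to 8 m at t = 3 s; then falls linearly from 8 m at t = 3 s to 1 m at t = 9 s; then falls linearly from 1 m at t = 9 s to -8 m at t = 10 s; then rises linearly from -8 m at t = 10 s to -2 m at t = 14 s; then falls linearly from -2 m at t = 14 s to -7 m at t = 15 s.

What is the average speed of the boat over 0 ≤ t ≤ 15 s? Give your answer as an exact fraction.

Average speed = (total path length)/(elapsed time); on a piecewise-linear x-t graph the path length is Σ|Δx|.
0–3 s: |Δx| = |8 − -8| = 16 m
3–9 s: |Δx| = |1 − 8| = 7 m
9–10 s: |Δx| = |-8 − 1| = 9 m
10–14 s: |Δx| = |-2 − -8| = 6 m
14–15 s: |Δx| = |-7 − -2| = 5 m
Total path = 43 m; average speed = 43/15 = 43/15 m/s.

43/15 m/s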